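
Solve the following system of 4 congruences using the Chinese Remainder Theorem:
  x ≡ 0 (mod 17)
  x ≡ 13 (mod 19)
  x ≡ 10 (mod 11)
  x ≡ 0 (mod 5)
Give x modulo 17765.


Product of moduli M = 17 · 19 · 11 · 5 = 17765.
Merge one congruence at a time:
  Start: x ≡ 0 (mod 17).
  Combine with x ≡ 13 (mod 19); new modulus lcm = 323.
    Write x = 0 + 17·t and substitute into x ≡ 13 (mod 19): 17·t ≡ 13 − 0 = 13 (mod 19).
    The inverse of 17 mod 19 is 9 (since 17·9 = 153 = 8·19 + 1), so t ≡ 9·13 = 117 ≡ 3 (mod 19).
    Then x = 0 + 17·3 = 51, valid modulo lcm(17, 19) = 323: x ≡ 51 (mod 323).
  Combine with x ≡ 10 (mod 11); new modulus lcm = 3553.
    Write x = 51 + 323·t and substitute into x ≡ 10 (mod 11): 323·t ≡ 10 − 51 = -41 (mod 11).
    Reduce coefficients mod 11: 4·t ≡ 3 (mod 11).
    The inverse of 4 mod 11 is 3 (since 4·3 = 12 = 1·11 + 1), so t ≡ 3·3 = 9 ≡ 9 (mod 11).
    Then x = 51 + 323·9 = 2958, valid modulo lcm(323, 11) = 3553: x ≡ 2958 (mod 3553).
  Combine with x ≡ 0 (mod 5); new modulus lcm = 17765.
    Write x = 2958 + 3553·t and substitute into x ≡ 0 (mod 5): 3553·t ≡ 0 − 2958 = -2958 (mod 5).
    Reduce coefficients mod 5: 3·t ≡ 2 (mod 5).
    The inverse of 3 mod 5 is 2 (since 3·2 = 6 = 1·5 + 1), so t ≡ 2·2 = 4 ≡ 4 (mod 5).
    Then x = 2958 + 3553·4 = 17170, valid modulo lcm(3553, 5) = 17765: x ≡ 17170 (mod 17765).
Verify against each original: 17170 mod 17 = 0, 17170 mod 19 = 13, 17170 mod 11 = 10, 17170 mod 5 = 0.

x ≡ 17170 (mod 17765).


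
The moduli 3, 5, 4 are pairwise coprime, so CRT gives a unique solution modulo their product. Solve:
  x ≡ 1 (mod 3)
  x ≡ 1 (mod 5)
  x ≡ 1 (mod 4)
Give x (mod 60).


Moduli 3, 5, 4 are pairwise coprime; by CRT there is a unique solution modulo M = 3 · 5 · 4 = 60.
Solve pairwise, accumulating the modulus:
  Start with x ≡ 1 (mod 3).
  Combine with x ≡ 1 (mod 5): since gcd(3, 5) = 1, we get a unique residue mod 15.
    Write x = 1 + 3·t and substitute into x ≡ 1 (mod 5): 3·t ≡ 1 − 1 = 0 (mod 5).
    The inverse of 3 mod 5 is 2 (since 3·2 = 6 = 1·5 + 1), so t ≡ 2·0 = 0 ≡ 0 (mod 5).
    Then x = 1 + 3·0 = 1, valid modulo lcm(3, 5) = 15: x ≡ 1 (mod 15).
  Combine with x ≡ 1 (mod 4): since gcd(15, 4) = 1, we get a unique residue mod 60.
    Write x = 1 + 15·t and substitute into x ≡ 1 (mod 4): 15·t ≡ 1 − 1 = 0 (mod 4).
    Reduce coefficients mod 4: 3·t ≡ 0 (mod 4).
    The inverse of 3 mod 4 is 3 (since 3·3 = 9 = 2·4 + 1), so t ≡ 3·0 = 0 ≡ 0 (mod 4).
    Then x = 1 + 15·0 = 1, valid modulo lcm(15, 4) = 60: x ≡ 1 (mod 60).
Verify: 1 mod 3 = 1 ✓, 1 mod 5 = 1 ✓, 1 mod 4 = 1 ✓.

x ≡ 1 (mod 60).


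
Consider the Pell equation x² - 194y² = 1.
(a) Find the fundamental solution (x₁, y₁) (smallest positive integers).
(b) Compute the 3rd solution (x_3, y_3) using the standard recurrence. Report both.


Step 1: Find the fundamental solution (x₁, y₁) of x² - 194y² = 1.
  Expand √194 as a continued fraction. a₀ = ⌊√194⌋ = 13; iterate m_{k+1} = d_k·a_k − m_k, d_{k+1} = (194 − m_{k+1}²)/d_k, a_{k+1} = ⌊(a₀ + m_{k+1})/d_{k+1}⌋ (starting m₀ = 0, d₀ = 1), with convergents p_k = a_k·p_{k-1} + p_{k-2}, q_k = a_k·q_{k-1} + q_{k-2} (p₋₁ = 1, q₋₁ = 0):
  k = 0: a₀ = 13; p₀/q₀ = 13/1; p₀² − 194·q₀² = 169 − 194 = -25.
  k = 1: m = 13, d = 25, a = ⌊(13 + 13)/25⌋ = 1; p/q = (1·13 + 1)/(1·1 + 0) = 14/1; p² − 194·q² = 196 − 194 = 2.
  k = 2: m = 12, d = 2, a = ⌊(13 + 12)/2⌋ = 12; p/q = (12·14 + 13)/(12·1 + 1) = 181/13; p² − 194·q² = 32761 − 32786 = -25.
  k = 3: m = 12, d = 25, a = ⌊(13 + 12)/25⌋ = 1; p/q = (1·181 + 14)/(1·13 + 1) = 195/14; p² − 194·q² = 38025 − 38024 = 1.
  The first convergent with p² − 194·q² = 1 gives the fundamental solution (x₁, y₁) = (195, 14).
Step 2: Apply the recurrence (x_{n+1}, y_{n+1}) = (x₁x_n + 194y₁y_n, x₁y_n + y₁x_n) repeatedly.
  From (x_1, y_1) = (195, 14): x_2 = 195·195 + 194·14·14 = 76049; y_2 = 195·14 + 14·195 = 5460.
  From (x_2, y_2) = (76049, 5460): x_3 = 195·76049 + 194·14·5460 = 29658915; y_3 = 195·5460 + 14·76049 = 2129386.
Step 3: Verify x_3² - 194·y_3² = 879651238977225 - 879651238977224 = 1 (should be 1). ✓

(x_1, y_1) = (195, 14); (x_3, y_3) = (29658915, 2129386).


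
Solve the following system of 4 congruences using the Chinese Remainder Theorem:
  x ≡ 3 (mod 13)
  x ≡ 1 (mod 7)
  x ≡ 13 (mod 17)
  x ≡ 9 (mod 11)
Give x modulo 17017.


Product of moduli M = 13 · 7 · 17 · 11 = 17017.
Merge one congruence at a time:
  Start: x ≡ 3 (mod 13).
  Combine with x ≡ 1 (mod 7); new modulus lcm = 91.
    Write x = 3 + 13·t and substitute into x ≡ 1 (mod 7): 13·t ≡ 1 − 3 = -2 (mod 7).
    Reduce coefficients mod 7: 6·t ≡ 5 (mod 7).
    The inverse of 6 mod 7 is 6 (since 6·6 = 36 = 5·7 + 1), so t ≡ 6·5 = 30 ≡ 2 (mod 7).
    Then x = 3 + 13·2 = 29, valid modulo lcm(13, 7) = 91: x ≡ 29 (mod 91).
  Combine with x ≡ 13 (mod 17); new modulus lcm = 1547.
    Write x = 29 + 91·t and substitute into x ≡ 13 (mod 17): 91·t ≡ 13 − 29 = -16 (mod 17).
    Reduce coefficients mod 17: 6·t ≡ 1 (mod 17).
    The inverse of 6 mod 17 is 3 (since 6·3 = 18 = 1·17 + 1), so t ≡ 3·1 = 3 ≡ 3 (mod 17).
    Then x = 29 + 91·3 = 302, valid modulo lcm(91, 17) = 1547: x ≡ 302 (mod 1547).
  Combine with x ≡ 9 (mod 11); new modulus lcm = 17017.
    Write x = 302 + 1547·t and substitute into x ≡ 9 (mod 11): 1547·t ≡ 9 − 302 = -293 (mod 11).
    Reduce coefficients mod 11: 7·t ≡ 4 (mod 11).
    The inverse of 7 mod 11 is 8 (since 7·8 = 56 = 5·11 + 1), so t ≡ 8·4 = 32 ≡ 10 (mod 11).
    Then x = 302 + 1547·10 = 15772, valid modulo lcm(1547, 11) = 17017: x ≡ 15772 (mod 17017).
Verify against each original: 15772 mod 13 = 3, 15772 mod 7 = 1, 15772 mod 17 = 13, 15772 mod 11 = 9.

x ≡ 15772 (mod 17017).


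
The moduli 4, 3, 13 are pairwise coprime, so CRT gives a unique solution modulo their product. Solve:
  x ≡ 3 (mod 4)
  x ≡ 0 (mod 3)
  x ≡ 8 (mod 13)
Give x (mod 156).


Moduli 4, 3, 13 are pairwise coprime; by CRT there is a unique solution modulo M = 4 · 3 · 13 = 156.
Solve pairwise, accumulating the modulus:
  Start with x ≡ 3 (mod 4).
  Combine with x ≡ 0 (mod 3): since gcd(4, 3) = 1, we get a unique residue mod 12.
    Write x = 3 + 4·t and substitute into x ≡ 0 (mod 3): 4·t ≡ 0 − 3 = -3 (mod 3).
    Reduce coefficients mod 3: 1·t ≡ 0 (mod 3).
    So t ≡ 0 (mod 3).
    Then x = 3 + 4·0 = 3, valid modulo lcm(4, 3) = 12: x ≡ 3 (mod 12).
  Combine with x ≡ 8 (mod 13): since gcd(12, 13) = 1, we get a unique residue mod 156.
    Write x = 3 + 12·t and substitute into x ≡ 8 (mod 13): 12·t ≡ 8 − 3 = 5 (mod 13).
    The inverse of 12 mod 13 is 12 (since 12·12 = 144 = 11·13 + 1), so t ≡ 12·5 = 60 ≡ 8 (mod 13).
    Then x = 3 + 12·8 = 99, valid modulo lcm(12, 13) = 156: x ≡ 99 (mod 156).
Verify: 99 mod 4 = 3 ✓, 99 mod 3 = 0 ✓, 99 mod 13 = 8 ✓.

x ≡ 99 (mod 156).


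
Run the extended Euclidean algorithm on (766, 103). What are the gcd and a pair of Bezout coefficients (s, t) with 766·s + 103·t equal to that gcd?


Euclidean algorithm on (766, 103) — divide until remainder is 0:
  766 = 7 · 103 + 45
  103 = 2 · 45 + 13
  45 = 3 · 13 + 6
  13 = 2 · 6 + 1
  6 = 6 · 1 + 0
gcd(766, 103) = 1.
Track Bezout coefficients alongside the remainders: start with r₀ = 766 = a·1 + b·0 (s = 1, t = 0) and r₁ = 103 = a·0 + b·1 (s = 0, t = 1); each new remainder r_{k+1} = r_{k-1} − q_k·r_k inherits s_{k+1} = s_{k-1} − q_k·s_k, t_{k+1} = t_{k-1} − q_k·t_k, so r_k = a·s_k + b·t_k at every step:
  q = 7: r = 45, s = 1 − 7·0 = 1, t = 0 − 7·1 = -7  (check: 766·1 + 103·(-7) = 45)
  q = 2: r = 13, s = 0 − 2·1 = -2, t = 1 − 2·(-7) = 15  (check: 766·(-2) + 103·15 = 13)
  q = 3: r = 6, s = 1 − 3·(-2) = 7, t = -7 − 3·15 = -52  (check: 766·7 + 103·(-52) = 6)
  q = 2: r = 1, s = -2 − 2·7 = -16, t = 15 − 2·(-52) = 119  (check: 766·(-16) + 103·119 = 1)
The row with r = 1 (the gcd) gives the Bezout coefficients s = -16, t = 119.
Result: 766 · (-16) + 103 · (119) = 1.

gcd(766, 103) = 1; s = -16, t = 119 (check: 766·(-16) + 103·119 = 1).


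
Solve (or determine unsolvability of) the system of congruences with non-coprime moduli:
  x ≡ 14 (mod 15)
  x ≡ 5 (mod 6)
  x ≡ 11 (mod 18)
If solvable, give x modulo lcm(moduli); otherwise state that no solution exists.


Moduli 15, 6, 18 are not pairwise coprime, so CRT works modulo lcm(m_i) when all pairwise compatibility conditions hold.
Pairwise compatibility: gcd(m_i, m_j) must divide a_i - a_j for every pair.
Merge one congruence at a time:
  Start: x ≡ 14 (mod 15).
  Combine with x ≡ 5 (mod 6): gcd(15, 6) = 3; 5 - 14 = -9, which IS divisible by 3, so compatible.
    Write x = 14 + 15·t and substitute into x ≡ 5 (mod 6): 15·t ≡ 5 − 14 = -9 (mod 6).
    Divide the congruence (and modulus) by g = 3: 5·t ≡ -3 (mod 2).
    Reduce coefficients mod 2: 1·t ≡ 1 (mod 2).
    So t ≡ 1 (mod 2).
    Then x = 14 + 15·1 = 29, valid modulo lcm(15, 6) = 30: x ≡ 29 (mod 30).
  Combine with x ≡ 11 (mod 18): gcd(30, 18) = 6; 11 - 29 = -18, which IS divisible by 6, so compatible.
    Write x = 29 + 30·t and substitute into x ≡ 11 (mod 18): 30·t ≡ 11 − 29 = -18 (mod 18).
    Divide the congruence (and modulus) by g = 6: 5·t ≡ -3 (mod 3).
    Reduce coefficients mod 3: 2·t ≡ 0 (mod 3).
    The inverse of 2 mod 3 is 2 (since 2·2 = 4 = 1·3 + 1), so t ≡ 2·0 = 0 ≡ 0 (mod 3).
    Then x = 29 + 30·0 = 29, valid modulo lcm(30, 18) = 90: x ≡ 29 (mod 90).
Verify: 29 mod 15 = 14, 29 mod 6 = 5, 29 mod 18 = 11.

x ≡ 29 (mod 90).


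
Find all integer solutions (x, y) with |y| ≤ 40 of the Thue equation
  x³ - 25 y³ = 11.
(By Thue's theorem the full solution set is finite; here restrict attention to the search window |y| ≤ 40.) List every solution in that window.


The equation is x³ - 25y³ = 11. For fixed y, x³ = 25·y³ + 11, so a solution requires the RHS to be a perfect cube.
Strategy: iterate y from -40 to 40, compute RHS = 25·y³ + 11, and check whether it is a (positive or negative) perfect cube.
Check small values of y:
  y = 0: RHS = 11 is not a perfect cube.
  y = 1: RHS = 36 is not a perfect cube.
  y = -1: RHS = -14 is not a perfect cube.
  y = 2: RHS = 211 is not a perfect cube.
  y = -2: RHS = -189 is not a perfect cube.
  y = 3: RHS = 686 is not a perfect cube.
  y = -3: RHS = -664 is not a perfect cube.
Continuing the search up to |y| = 40 finds no solutions either.
No (x, y) in the scanned range satisfies the equation.

No integer solutions with |y| ≤ 40.


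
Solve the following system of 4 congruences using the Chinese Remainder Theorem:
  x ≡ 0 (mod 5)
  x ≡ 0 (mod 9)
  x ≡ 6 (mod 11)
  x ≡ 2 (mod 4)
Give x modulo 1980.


Product of moduli M = 5 · 9 · 11 · 4 = 1980.
Merge one congruence at a time:
  Start: x ≡ 0 (mod 5).
  Combine with x ≡ 0 (mod 9); new modulus lcm = 45.
    Write x = 0 + 5·t and substitute into x ≡ 0 (mod 9): 5·t ≡ 0 − 0 = 0 (mod 9).
    The inverse of 5 mod 9 is 2 (since 5·2 = 10 = 1·9 + 1), so t ≡ 2·0 = 0 ≡ 0 (mod 9).
    Then x = 0 + 5·0 = 0, valid modulo lcm(5, 9) = 45: x ≡ 0 (mod 45).
  Combine with x ≡ 6 (mod 11); new modulus lcm = 495.
    Write x = 0 + 45·t and substitute into x ≡ 6 (mod 11): 45·t ≡ 6 − 0 = 6 (mod 11).
    Reduce coefficients mod 11: 1·t ≡ 6 (mod 11).
    So t ≡ 6 (mod 11).
    Then x = 0 + 45·6 = 270, valid modulo lcm(45, 11) = 495: x ≡ 270 (mod 495).
  Combine with x ≡ 2 (mod 4); new modulus lcm = 1980.
    Write x = 270 + 495·t and substitute into x ≡ 2 (mod 4): 495·t ≡ 2 − 270 = -268 (mod 4).
    Reduce coefficients mod 4: 3·t ≡ 0 (mod 4).
    The inverse of 3 mod 4 is 3 (since 3·3 = 9 = 2·4 + 1), so t ≡ 3·0 = 0 ≡ 0 (mod 4).
    Then x = 270 + 495·0 = 270, valid modulo lcm(495, 4) = 1980: x ≡ 270 (mod 1980).
Verify against each original: 270 mod 5 = 0, 270 mod 9 = 0, 270 mod 11 = 6, 270 mod 4 = 2.

x ≡ 270 (mod 1980).


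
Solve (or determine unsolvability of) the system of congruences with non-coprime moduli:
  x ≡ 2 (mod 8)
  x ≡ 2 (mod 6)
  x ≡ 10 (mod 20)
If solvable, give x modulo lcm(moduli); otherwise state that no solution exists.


Moduli 8, 6, 20 are not pairwise coprime, so CRT works modulo lcm(m_i) when all pairwise compatibility conditions hold.
Pairwise compatibility: gcd(m_i, m_j) must divide a_i - a_j for every pair.
Merge one congruence at a time:
  Start: x ≡ 2 (mod 8).
  Combine with x ≡ 2 (mod 6): gcd(8, 6) = 2; 2 - 2 = 0, which IS divisible by 2, so compatible.
    Write x = 2 + 8·t and substitute into x ≡ 2 (mod 6): 8·t ≡ 2 − 2 = 0 (mod 6).
    Divide the congruence (and modulus) by g = 2: 4·t ≡ 0 (mod 3).
    Reduce coefficients mod 3: 1·t ≡ 0 (mod 3).
    So t ≡ 0 (mod 3).
    Then x = 2 + 8·0 = 2, valid modulo lcm(8, 6) = 24: x ≡ 2 (mod 24).
  Combine with x ≡ 10 (mod 20): gcd(24, 20) = 4; 10 - 2 = 8, which IS divisible by 4, so compatible.
    Write x = 2 + 24·t and substitute into x ≡ 10 (mod 20): 24·t ≡ 10 − 2 = 8 (mod 20).
    Divide the congruence (and modulus) by g = 4: 6·t ≡ 2 (mod 5).
    Reduce coefficients mod 5: 1·t ≡ 2 (mod 5).
    So t ≡ 2 (mod 5).
    Then x = 2 + 24·2 = 50, valid modulo lcm(24, 20) = 120: x ≡ 50 (mod 120).
Verify: 50 mod 8 = 2, 50 mod 6 = 2, 50 mod 20 = 10.

x ≡ 50 (mod 120).


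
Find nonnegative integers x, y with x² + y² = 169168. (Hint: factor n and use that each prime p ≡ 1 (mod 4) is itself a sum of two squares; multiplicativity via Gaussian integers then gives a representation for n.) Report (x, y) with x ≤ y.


Step 1: Factor n = 169168 = 2^4 · 97 · 109.
Step 2: Check the mod-4 condition on each prime factor: 2 = 2 (special); 97 ≡ 1 (mod 4), exponent 1; 109 ≡ 1 (mod 4), exponent 1.
All primes ≡ 3 (mod 4) appear to even exponent (or don't appear), so by the two-squares theorem n IS expressible as a sum of two squares.
Step 3: Build a representation. Group n = k² · m with k = 4 and m = 97 · 109 = 10573 (a product of primes ≡ 1 (mod 4)); a representation of m scales to one of n via (k·x)² + (k·y)² = k²(x² + y²). Each prime p ≡ 1 (mod 4) is itself a sum of two squares; find a² by testing p − a² for a perfect square:
  97: 97 − 1² = 96, 97 − 2² = 93, 97 − 3² = 88, 97 − 4² = 81 = 9² ⇒ 97 = 4² + 9².
  109: 109 − 1² = 108, 109 − 2² = 105, 109 − 3² = 100 = 10² ⇒ 109 = 3² + 10².
  Combine using the Brahmagupta–Fibonacci identity (a² + b²)(c² + d²) = (ac − bd)² + (ad + bc)² = (ac + bd)² + (ad − bc)²:
  97 · 109 = 10573: from (4² + 9²)(3² + 10²), take (4·3 − 9·10, 4·10 + 9·3) = (12 − 90, 40 + 27) = (-78, 67); dropping signs (only squares matter) gives (78, 67); check 78² + 67² = 6084 + 4489 = 10573 ✓.
  Scale by k = 4: (4·78, 4·67) = (312, 268).
Step 4: Order so x ≤ y and verify: 268² + 312² = 71824 + 97344 = 169168 = n. ✓

n = 169168 = 268² + 312² (one valid representation with x ≤ y).


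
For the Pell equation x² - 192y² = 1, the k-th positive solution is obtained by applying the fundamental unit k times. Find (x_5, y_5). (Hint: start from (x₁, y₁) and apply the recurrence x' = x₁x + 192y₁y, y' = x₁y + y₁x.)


Step 1: Find the fundamental solution (x₁, y₁) of x² - 192y² = 1.
  Expand √192 as a continued fraction. a₀ = ⌊√192⌋ = 13; iterate m_{k+1} = d_k·a_k − m_k, d_{k+1} = (192 − m_{k+1}²)/d_k, a_{k+1} = ⌊(a₀ + m_{k+1})/d_{k+1}⌋ (starting m₀ = 0, d₀ = 1), with convergents p_k = a_k·p_{k-1} + p_{k-2}, q_k = a_k·q_{k-1} + q_{k-2} (p₋₁ = 1, q₋₁ = 0):
  k = 0: a₀ = 13; p₀/q₀ = 13/1; p₀² − 192·q₀² = 169 − 192 = -23.
  k = 1: m = 13, d = 23, a = ⌊(13 + 13)/23⌋ = 1; p/q = (1·13 + 1)/(1·1 + 0) = 14/1; p² − 192·q² = 196 − 192 = 4.
  k = 2: m = 10, d = 4, a = ⌊(13 + 10)/4⌋ = 5; p/q = (5·14 + 13)/(5·1 + 1) = 83/6; p² − 192·q² = 6889 − 6912 = -23.
  k = 3: m = 10, d = 23, a = ⌊(13 + 10)/23⌋ = 1; p/q = (1·83 + 14)/(1·6 + 1) = 97/7; p² − 192·q² = 9409 − 9408 = 1.
  The first convergent with p² − 192·q² = 1 gives the fundamental solution (x₁, y₁) = (97, 7).
Step 2: Apply the recurrence (x_{n+1}, y_{n+1}) = (x₁x_n + 192y₁y_n, x₁y_n + y₁x_n) repeatedly.
  From (x_1, y_1) = (97, 7): x_2 = 97·97 + 192·7·7 = 18817; y_2 = 97·7 + 7·97 = 1358.
  From (x_2, y_2) = (18817, 1358): x_3 = 97·18817 + 192·7·1358 = 3650401; y_3 = 97·1358 + 7·18817 = 263445.
  From (x_3, y_3) = (3650401, 263445): x_4 = 97·3650401 + 192·7·263445 = 708158977; y_4 = 97·263445 + 7·3650401 = 51106972.
  From (x_4, y_4) = (708158977, 51106972): x_5 = 97·708158977 + 192·7·51106972 = 137379191137; y_5 = 97·51106972 + 7·708158977 = 9914489123.
Step 3: Verify x_5² - 192·y_5² = 18873042157456379352769 - 18873042157456379352768 = 1 (should be 1). ✓

(x_1, y_1) = (97, 7); (x_5, y_5) = (137379191137, 9914489123).


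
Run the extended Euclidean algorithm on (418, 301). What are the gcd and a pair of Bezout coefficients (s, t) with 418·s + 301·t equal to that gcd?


Euclidean algorithm on (418, 301) — divide until remainder is 0:
  418 = 1 · 301 + 117
  301 = 2 · 117 + 67
  117 = 1 · 67 + 50
  67 = 1 · 50 + 17
  50 = 2 · 17 + 16
  17 = 1 · 16 + 1
  16 = 16 · 1 + 0
gcd(418, 301) = 1.
Track Bezout coefficients alongside the remainders: start with r₀ = 418 = a·1 + b·0 (s = 1, t = 0) and r₁ = 301 = a·0 + b·1 (s = 0, t = 1); each new remainder r_{k+1} = r_{k-1} − q_k·r_k inherits s_{k+1} = s_{k-1} − q_k·s_k, t_{k+1} = t_{k-1} − q_k·t_k, so r_k = a·s_k + b·t_k at every step:
  q = 1: r = 117, s = 1 − 1·0 = 1, t = 0 − 1·1 = -1  (check: 418·1 + 301·(-1) = 117)
  q = 2: r = 67, s = 0 − 2·1 = -2, t = 1 − 2·(-1) = 3  (check: 418·(-2) + 301·3 = 67)
  q = 1: r = 50, s = 1 − 1·(-2) = 3, t = -1 − 1·3 = -4  (check: 418·3 + 301·(-4) = 50)
  q = 1: r = 17, s = -2 − 1·3 = -5, t = 3 − 1·(-4) = 7  (check: 418·(-5) + 301·7 = 17)
  q = 2: r = 16, s = 3 − 2·(-5) = 13, t = -4 − 2·7 = -18  (check: 418·13 + 301·(-18) = 16)
  q = 1: r = 1, s = -5 − 1·13 = -18, t = 7 − 1·(-18) = 25  (check: 418·(-18) + 301·25 = 1)
The row with r = 1 (the gcd) gives the Bezout coefficients s = -18, t = 25.
Result: 418 · (-18) + 301 · (25) = 1.

gcd(418, 301) = 1; s = -18, t = 25 (check: 418·(-18) + 301·25 = 1).


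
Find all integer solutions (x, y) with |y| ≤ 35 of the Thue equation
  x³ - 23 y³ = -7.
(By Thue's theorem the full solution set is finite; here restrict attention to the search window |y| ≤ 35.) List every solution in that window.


The equation is x³ - 23y³ = -7. For fixed y, x³ = 23·y³ − 7, so a solution requires the RHS to be a perfect cube.
Strategy: iterate y from -35 to 35, compute RHS = 23·y³ − 7, and check whether it is a (positive or negative) perfect cube.
Check small values of y:
  y = 0: RHS = -7 is not a perfect cube.
  y = 1: RHS = 16 is not a perfect cube.
  y = -1: RHS = -30 is not a perfect cube.
  y = 2: RHS = 177 is not a perfect cube.
  y = -2: RHS = -191 is not a perfect cube.
  y = 3: RHS = 614 is not a perfect cube.
  y = -3: RHS = -628 is not a perfect cube.
Continuing the search up to |y| = 35 finds no solutions either.
No (x, y) in the scanned range satisfies the equation.

No integer solutions with |y| ≤ 35.


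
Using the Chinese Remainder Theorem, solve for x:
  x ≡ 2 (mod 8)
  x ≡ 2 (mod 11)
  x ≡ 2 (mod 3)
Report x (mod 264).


Moduli 8, 11, 3 are pairwise coprime; by CRT there is a unique solution modulo M = 8 · 11 · 3 = 264.
Solve pairwise, accumulating the modulus:
  Start with x ≡ 2 (mod 8).
  Combine with x ≡ 2 (mod 11): since gcd(8, 11) = 1, we get a unique residue mod 88.
    Write x = 2 + 8·t and substitute into x ≡ 2 (mod 11): 8·t ≡ 2 − 2 = 0 (mod 11).
    The inverse of 8 mod 11 is 7 (since 8·7 = 56 = 5·11 + 1), so t ≡ 7·0 = 0 ≡ 0 (mod 11).
    Then x = 2 + 8·0 = 2, valid modulo lcm(8, 11) = 88: x ≡ 2 (mod 88).
  Combine with x ≡ 2 (mod 3): since gcd(88, 3) = 1, we get a unique residue mod 264.
    Write x = 2 + 88·t and substitute into x ≡ 2 (mod 3): 88·t ≡ 2 − 2 = 0 (mod 3).
    Reduce coefficients mod 3: 1·t ≡ 0 (mod 3).
    So t ≡ 0 (mod 3).
    Then x = 2 + 88·0 = 2, valid modulo lcm(88, 3) = 264: x ≡ 2 (mod 264).
Verify: 2 mod 8 = 2 ✓, 2 mod 11 = 2 ✓, 2 mod 3 = 2 ✓.

x ≡ 2 (mod 264).


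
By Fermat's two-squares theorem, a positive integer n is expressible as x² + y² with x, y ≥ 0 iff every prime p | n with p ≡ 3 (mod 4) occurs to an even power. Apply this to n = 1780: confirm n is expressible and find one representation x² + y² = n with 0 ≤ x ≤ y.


Step 1: Factor n = 1780 = 2^2 · 5 · 89.
Step 2: Check the mod-4 condition on each prime factor: 2 = 2 (special); 5 ≡ 1 (mod 4), exponent 1; 89 ≡ 1 (mod 4), exponent 1.
All primes ≡ 3 (mod 4) appear to even exponent (or don't appear), so by the two-squares theorem n IS expressible as a sum of two squares.
Step 3: Build a representation. Group n = k² · m with k = 2 and m = 5 · 89 = 445 (a product of primes ≡ 1 (mod 4)); a representation of m scales to one of n via (k·x)² + (k·y)² = k²(x² + y²). Each prime p ≡ 1 (mod 4) is itself a sum of two squares; find a² by testing p − a² for a perfect square:
  5: 5 − 1² = 4 = 2² ⇒ 5 = 1² + 2².
  89: 89 − 1² = 88, 89 − 2² = 85, 89 − 3² = 80, 89 − 4² = 73, 89 − 5² = 64 = 8² ⇒ 89 = 5² + 8².
  Combine using the Brahmagupta–Fibonacci identity (a² + b²)(c² + d²) = (ac − bd)² + (ad + bc)² = (ac + bd)² + (ad − bc)²:
  5 · 89 = 445: from (1² + 2²)(5² + 8²), take (1·5 − 2·8, 1·8 + 2·5) = (5 − 16, 8 + 10) = (-11, 18); dropping signs (only squares matter) gives (11, 18); check 11² + 18² = 121 + 324 = 445 ✓.
  Scale by k = 2: (2·11, 2·18) = (22, 36).
Step 4: Order so x ≤ y and verify: 22² + 36² = 484 + 1296 = 1780 = n. ✓

n = 1780 = 22² + 36² (one valid representation with x ≤ y).


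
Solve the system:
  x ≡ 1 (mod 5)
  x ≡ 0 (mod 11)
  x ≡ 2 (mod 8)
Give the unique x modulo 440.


Moduli 5, 11, 8 are pairwise coprime; by CRT there is a unique solution modulo M = 5 · 11 · 8 = 440.
Solve pairwise, accumulating the modulus:
  Start with x ≡ 1 (mod 5).
  Combine with x ≡ 0 (mod 11): since gcd(5, 11) = 1, we get a unique residue mod 55.
    Write x = 1 + 5·t and substitute into x ≡ 0 (mod 11): 5·t ≡ 0 − 1 = -1 (mod 11).
    Reduce coefficients mod 11: 5·t ≡ 10 (mod 11).
    The inverse of 5 mod 11 is 9 (since 5·9 = 45 = 4·11 + 1), so t ≡ 9·10 = 90 ≡ 2 (mod 11).
    Then x = 1 + 5·2 = 11, valid modulo lcm(5, 11) = 55: x ≡ 11 (mod 55).
  Combine with x ≡ 2 (mod 8): since gcd(55, 8) = 1, we get a unique residue mod 440.
    Write x = 11 + 55·t and substitute into x ≡ 2 (mod 8): 55·t ≡ 2 − 11 = -9 (mod 8).
    Reduce coefficients mod 8: 7·t ≡ 7 (mod 8).
    The inverse of 7 mod 8 is 7 (since 7·7 = 49 = 6·8 + 1), so t ≡ 7·7 = 49 ≡ 1 (mod 8).
    Then x = 11 + 55·1 = 66, valid modulo lcm(55, 8) = 440: x ≡ 66 (mod 440).
Verify: 66 mod 5 = 1 ✓, 66 mod 11 = 0 ✓, 66 mod 8 = 2 ✓.

x ≡ 66 (mod 440).


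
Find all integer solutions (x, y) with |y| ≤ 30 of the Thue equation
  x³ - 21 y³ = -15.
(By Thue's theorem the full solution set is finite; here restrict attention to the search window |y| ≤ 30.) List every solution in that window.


The equation is x³ - 21y³ = -15. For fixed y, x³ = 21·y³ − 15, so a solution requires the RHS to be a perfect cube.
Strategy: iterate y from -30 to 30, compute RHS = 21·y³ − 15, and check whether it is a (positive or negative) perfect cube.
Check small values of y:
  y = 0: RHS = -15 is not a perfect cube.
  y = 1: RHS = 6 is not a perfect cube.
  y = -1: RHS = -36 is not a perfect cube.
  y = 2: RHS = 153 is not a perfect cube.
  y = -2: RHS = -183 is not a perfect cube.
  y = 3: RHS = 552 is not a perfect cube.
  y = -3: RHS = -582 is not a perfect cube.
Continuing the search up to |y| = 30 finds no solutions either.
No (x, y) in the scanned range satisfies the equation.

No integer solutions with |y| ≤ 30.


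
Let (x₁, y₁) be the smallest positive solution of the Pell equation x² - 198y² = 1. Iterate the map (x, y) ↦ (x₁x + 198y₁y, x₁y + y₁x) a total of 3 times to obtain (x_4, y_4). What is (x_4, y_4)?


Step 1: Find the fundamental solution (x₁, y₁) of x² - 198y² = 1.
  Expand √198 as a continued fraction. a₀ = ⌊√198⌋ = 14; iterate m_{k+1} = d_k·a_k − m_k, d_{k+1} = (198 − m_{k+1}²)/d_k, a_{k+1} = ⌊(a₀ + m_{k+1})/d_{k+1}⌋ (starting m₀ = 0, d₀ = 1), with convergents p_k = a_k·p_{k-1} + p_{k-2}, q_k = a_k·q_{k-1} + q_{k-2} (p₋₁ = 1, q₋₁ = 0):
  k = 0: a₀ = 14; p₀/q₀ = 14/1; p₀² − 198·q₀² = 196 − 198 = -2.
  k = 1: m = 14, d = 2, a = ⌊(14 + 14)/2⌋ = 14; p/q = (14·14 + 1)/(14·1 + 0) = 197/14; p² − 198·q² = 38809 − 38808 = 1.
  The first convergent with p² − 198·q² = 1 gives the fundamental solution (x₁, y₁) = (197, 14).
Step 2: Apply the recurrence (x_{n+1}, y_{n+1}) = (x₁x_n + 198y₁y_n, x₁y_n + y₁x_n) repeatedly.
  From (x_1, y_1) = (197, 14): x_2 = 197·197 + 198·14·14 = 77617; y_2 = 197·14 + 14·197 = 5516.
  From (x_2, y_2) = (77617, 5516): x_3 = 197·77617 + 198·14·5516 = 30580901; y_3 = 197·5516 + 14·77617 = 2173290.
  From (x_3, y_3) = (30580901, 2173290): x_4 = 197·30580901 + 198·14·2173290 = 12048797377; y_4 = 197·2173290 + 14·30580901 = 856270744.
Step 3: Verify x_4² - 198·y_4² = 145173518232002080129 - 145173518232002080128 = 1 (should be 1). ✓

(x_1, y_1) = (197, 14); (x_4, y_4) = (12048797377, 856270744).


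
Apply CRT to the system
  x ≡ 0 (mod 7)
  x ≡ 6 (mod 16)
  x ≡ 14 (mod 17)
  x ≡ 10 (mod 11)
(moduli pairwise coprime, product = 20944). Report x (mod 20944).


Product of moduli M = 7 · 16 · 17 · 11 = 20944.
Merge one congruence at a time:
  Start: x ≡ 0 (mod 7).
  Combine with x ≡ 6 (mod 16); new modulus lcm = 112.
    Write x = 0 + 7·t and substitute into x ≡ 6 (mod 16): 7·t ≡ 6 − 0 = 6 (mod 16).
    The inverse of 7 mod 16 is 7 (since 7·7 = 49 = 3·16 + 1), so t ≡ 7·6 = 42 ≡ 10 (mod 16).
    Then x = 0 + 7·10 = 70, valid modulo lcm(7, 16) = 112: x ≡ 70 (mod 112).
  Combine with x ≡ 14 (mod 17); new modulus lcm = 1904.
    Write x = 70 + 112·t and substitute into x ≡ 14 (mod 17): 112·t ≡ 14 − 70 = -56 (mod 17).
    Reduce coefficients mod 17: 10·t ≡ 12 (mod 17).
    The inverse of 10 mod 17 is 12 (since 10·12 = 120 = 7·17 + 1), so t ≡ 12·12 = 144 ≡ 8 (mod 17).
    Then x = 70 + 112·8 = 966, valid modulo lcm(112, 17) = 1904: x ≡ 966 (mod 1904).
  Combine with x ≡ 10 (mod 11); new modulus lcm = 20944.
    Write x = 966 + 1904·t and substitute into x ≡ 10 (mod 11): 1904·t ≡ 10 − 966 = -956 (mod 11).
    Reduce coefficients mod 11: 1·t ≡ 1 (mod 11).
    So t ≡ 1 (mod 11).
    Then x = 966 + 1904·1 = 2870, valid modulo lcm(1904, 11) = 20944: x ≡ 2870 (mod 20944).
Verify against each original: 2870 mod 7 = 0, 2870 mod 16 = 6, 2870 mod 17 = 14, 2870 mod 11 = 10.

x ≡ 2870 (mod 20944).


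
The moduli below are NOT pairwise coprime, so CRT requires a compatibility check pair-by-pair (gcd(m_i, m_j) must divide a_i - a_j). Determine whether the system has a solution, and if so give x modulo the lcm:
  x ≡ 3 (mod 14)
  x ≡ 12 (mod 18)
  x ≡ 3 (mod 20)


Moduli 14, 18, 20 are not pairwise coprime, so CRT works modulo lcm(m_i) when all pairwise compatibility conditions hold.
Pairwise compatibility: gcd(m_i, m_j) must divide a_i - a_j for every pair.
Merge one congruence at a time:
  Start: x ≡ 3 (mod 14).
  Combine with x ≡ 12 (mod 18): gcd(14, 18) = 2, and 12 - 3 = 9 is NOT divisible by 2.
    ⇒ system is inconsistent (no integer solution).

No solution (the system is inconsistent).


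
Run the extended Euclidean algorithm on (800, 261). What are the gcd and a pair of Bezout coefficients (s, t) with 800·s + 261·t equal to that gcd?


Euclidean algorithm on (800, 261) — divide until remainder is 0:
  800 = 3 · 261 + 17
  261 = 15 · 17 + 6
  17 = 2 · 6 + 5
  6 = 1 · 5 + 1
  5 = 5 · 1 + 0
gcd(800, 261) = 1.
Track Bezout coefficients alongside the remainders: start with r₀ = 800 = a·1 + b·0 (s = 1, t = 0) and r₁ = 261 = a·0 + b·1 (s = 0, t = 1); each new remainder r_{k+1} = r_{k-1} − q_k·r_k inherits s_{k+1} = s_{k-1} − q_k·s_k, t_{k+1} = t_{k-1} − q_k·t_k, so r_k = a·s_k + b·t_k at every step:
  q = 3: r = 17, s = 1 − 3·0 = 1, t = 0 − 3·1 = -3  (check: 800·1 + 261·(-3) = 17)
  q = 15: r = 6, s = 0 − 15·1 = -15, t = 1 − 15·(-3) = 46  (check: 800·(-15) + 261·46 = 6)
  q = 2: r = 5, s = 1 − 2·(-15) = 31, t = -3 − 2·46 = -95  (check: 800·31 + 261·(-95) = 5)
  q = 1: r = 1, s = -15 − 1·31 = -46, t = 46 − 1·(-95) = 141  (check: 800·(-46) + 261·141 = 1)
The row with r = 1 (the gcd) gives the Bezout coefficients s = -46, t = 141.
Result: 800 · (-46) + 261 · (141) = 1.

gcd(800, 261) = 1; s = -46, t = 141 (check: 800·(-46) + 261·141 = 1).


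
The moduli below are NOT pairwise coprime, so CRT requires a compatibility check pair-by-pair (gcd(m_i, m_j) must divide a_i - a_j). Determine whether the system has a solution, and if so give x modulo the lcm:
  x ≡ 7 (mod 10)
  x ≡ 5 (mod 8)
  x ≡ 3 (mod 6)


Moduli 10, 8, 6 are not pairwise coprime, so CRT works modulo lcm(m_i) when all pairwise compatibility conditions hold.
Pairwise compatibility: gcd(m_i, m_j) must divide a_i - a_j for every pair.
Merge one congruence at a time:
  Start: x ≡ 7 (mod 10).
  Combine with x ≡ 5 (mod 8): gcd(10, 8) = 2; 5 - 7 = -2, which IS divisible by 2, so compatible.
    Write x = 7 + 10·t and substitute into x ≡ 5 (mod 8): 10·t ≡ 5 − 7 = -2 (mod 8).
    Divide the congruence (and modulus) by g = 2: 5·t ≡ -1 (mod 4).
    Reduce coefficients mod 4: 1·t ≡ 3 (mod 4).
    So t ≡ 3 (mod 4).
    Then x = 7 + 10·3 = 37, valid modulo lcm(10, 8) = 40: x ≡ 37 (mod 40).
  Combine with x ≡ 3 (mod 6): gcd(40, 6) = 2; 3 - 37 = -34, which IS divisible by 2, so compatible.
    Write x = 37 + 40·t and substitute into x ≡ 3 (mod 6): 40·t ≡ 3 − 37 = -34 (mod 6).
    Divide the congruence (and modulus) by g = 2: 20·t ≡ -17 (mod 3).
    Reduce coefficients mod 3: 2·t ≡ 1 (mod 3).
    The inverse of 2 mod 3 is 2 (since 2·2 = 4 = 1·3 + 1), so t ≡ 2·1 = 2 ≡ 2 (mod 3).
    Then x = 37 + 40·2 = 117, valid modulo lcm(40, 6) = 120: x ≡ 117 (mod 120).
Verify: 117 mod 10 = 7, 117 mod 8 = 5, 117 mod 6 = 3.

x ≡ 117 (mod 120).


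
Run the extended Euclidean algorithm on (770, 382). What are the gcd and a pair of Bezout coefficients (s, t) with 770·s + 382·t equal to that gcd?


Euclidean algorithm on (770, 382) — divide until remainder is 0:
  770 = 2 · 382 + 6
  382 = 63 · 6 + 4
  6 = 1 · 4 + 2
  4 = 2 · 2 + 0
gcd(770, 382) = 2.
Track Bezout coefficients alongside the remainders: start with r₀ = 770 = a·1 + b·0 (s = 1, t = 0) and r₁ = 382 = a·0 + b·1 (s = 0, t = 1); each new remainder r_{k+1} = r_{k-1} − q_k·r_k inherits s_{k+1} = s_{k-1} − q_k·s_k, t_{k+1} = t_{k-1} − q_k·t_k, so r_k = a·s_k + b·t_k at every step:
  q = 2: r = 6, s = 1 − 2·0 = 1, t = 0 − 2·1 = -2  (check: 770·1 + 382·(-2) = 6)
  q = 63: r = 4, s = 0 − 63·1 = -63, t = 1 − 63·(-2) = 127  (check: 770·(-63) + 382·127 = 4)
  q = 1: r = 2, s = 1 − 1·(-63) = 64, t = -2 − 1·127 = -129  (check: 770·64 + 382·(-129) = 2)
The row with r = 2 (the gcd) gives the Bezout coefficients s = 64, t = -129.
Result: 770 · (64) + 382 · (-129) = 2.

gcd(770, 382) = 2; s = 64, t = -129 (check: 770·64 + 382·(-129) = 2).


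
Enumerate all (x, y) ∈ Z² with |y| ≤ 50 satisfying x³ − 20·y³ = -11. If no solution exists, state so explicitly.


The equation is x³ - 20y³ = -11. For fixed y, x³ = 20·y³ − 11, so a solution requires the RHS to be a perfect cube.
Strategy: iterate y from -50 to 50, compute RHS = 20·y³ − 11, and check whether it is a (positive or negative) perfect cube.
Check small values of y:
  y = 0: RHS = -11 is not a perfect cube.
  y = 1: RHS = 9 is not a perfect cube.
  y = -1: RHS = -31 is not a perfect cube.
  y = 2: RHS = 149 is not a perfect cube.
  y = -2: RHS = -171 is not a perfect cube.
  y = 3: RHS = 529 is not a perfect cube.
  y = -3: RHS = -551 is not a perfect cube.
Continuing the search up to |y| = 50 finds no solutions either.
No (x, y) in the scanned range satisfies the equation.

No integer solutions with |y| ≤ 50.


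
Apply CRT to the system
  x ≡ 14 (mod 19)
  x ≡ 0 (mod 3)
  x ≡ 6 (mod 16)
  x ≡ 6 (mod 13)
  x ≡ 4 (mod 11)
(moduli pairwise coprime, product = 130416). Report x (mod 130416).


Product of moduli M = 19 · 3 · 16 · 13 · 11 = 130416.
Merge one congruence at a time:
  Start: x ≡ 14 (mod 19).
  Combine with x ≡ 0 (mod 3); new modulus lcm = 57.
    Write x = 14 + 19·t and substitute into x ≡ 0 (mod 3): 19·t ≡ 0 − 14 = -14 (mod 3).
    Reduce coefficients mod 3: 1·t ≡ 1 (mod 3).
    So t ≡ 1 (mod 3).
    Then x = 14 + 19·1 = 33, valid modulo lcm(19, 3) = 57: x ≡ 33 (mod 57).
  Combine with x ≡ 6 (mod 16); new modulus lcm = 912.
    Write x = 33 + 57·t and substitute into x ≡ 6 (mod 16): 57·t ≡ 6 − 33 = -27 (mod 16).
    Reduce coefficients mod 16: 9·t ≡ 5 (mod 16).
    The inverse of 9 mod 16 is 9 (since 9·9 = 81 = 5·16 + 1), so t ≡ 9·5 = 45 ≡ 13 (mod 16).
    Then x = 33 + 57·13 = 774, valid modulo lcm(57, 16) = 912: x ≡ 774 (mod 912).
  Combine with x ≡ 6 (mod 13); new modulus lcm = 11856.
    Write x = 774 + 912·t and substitute into x ≡ 6 (mod 13): 912·t ≡ 6 − 774 = -768 (mod 13).
    Reduce coefficients mod 13: 2·t ≡ 12 (mod 13).
    The inverse of 2 mod 13 is 7 (since 2·7 = 14 = 1·13 + 1), so t ≡ 7·12 = 84 ≡ 6 (mod 13).
    Then x = 774 + 912·6 = 6246, valid modulo lcm(912, 13) = 11856: x ≡ 6246 (mod 11856).
  Combine with x ≡ 4 (mod 11); new modulus lcm = 130416.
    Write x = 6246 + 11856·t and substitute into x ≡ 4 (mod 11): 11856·t ≡ 4 − 6246 = -6242 (mod 11).
    Reduce coefficients mod 11: 9·t ≡ 6 (mod 11).
    The inverse of 9 mod 11 is 5 (since 9·5 = 45 = 4·11 + 1), so t ≡ 5·6 = 30 ≡ 8 (mod 11).
    Then x = 6246 + 11856·8 = 101094, valid modulo lcm(11856, 11) = 130416: x ≡ 101094 (mod 130416).
Verify against each original: 101094 mod 19 = 14, 101094 mod 3 = 0, 101094 mod 16 = 6, 101094 mod 13 = 6, 101094 mod 11 = 4.

x ≡ 101094 (mod 130416).


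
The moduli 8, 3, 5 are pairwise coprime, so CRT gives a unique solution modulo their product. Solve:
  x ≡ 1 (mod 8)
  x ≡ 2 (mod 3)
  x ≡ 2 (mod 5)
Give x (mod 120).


Moduli 8, 3, 5 are pairwise coprime; by CRT there is a unique solution modulo M = 8 · 3 · 5 = 120.
Solve pairwise, accumulating the modulus:
  Start with x ≡ 1 (mod 8).
  Combine with x ≡ 2 (mod 3): since gcd(8, 3) = 1, we get a unique residue mod 24.
    Write x = 1 + 8·t and substitute into x ≡ 2 (mod 3): 8·t ≡ 2 − 1 = 1 (mod 3).
    Reduce coefficients mod 3: 2·t ≡ 1 (mod 3).
    The inverse of 2 mod 3 is 2 (since 2·2 = 4 = 1·3 + 1), so t ≡ 2·1 = 2 ≡ 2 (mod 3).
    Then x = 1 + 8·2 = 17, valid modulo lcm(8, 3) = 24: x ≡ 17 (mod 24).
  Combine with x ≡ 2 (mod 5): since gcd(24, 5) = 1, we get a unique residue mod 120.
    Write x = 17 + 24·t and substitute into x ≡ 2 (mod 5): 24·t ≡ 2 − 17 = -15 (mod 5).
    Reduce coefficients mod 5: 4·t ≡ 0 (mod 5).
    The inverse of 4 mod 5 is 4 (since 4·4 = 16 = 3·5 + 1), so t ≡ 4·0 = 0 ≡ 0 (mod 5).
    Then x = 17 + 24·0 = 17, valid modulo lcm(24, 5) = 120: x ≡ 17 (mod 120).
Verify: 17 mod 8 = 1 ✓, 17 mod 3 = 2 ✓, 17 mod 5 = 2 ✓.

x ≡ 17 (mod 120).


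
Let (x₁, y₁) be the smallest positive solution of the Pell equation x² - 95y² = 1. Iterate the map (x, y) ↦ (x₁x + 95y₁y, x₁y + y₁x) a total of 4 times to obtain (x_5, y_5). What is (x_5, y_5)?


Step 1: Find the fundamental solution (x₁, y₁) of x² - 95y² = 1.
  Expand √95 as a continued fraction. a₀ = ⌊√95⌋ = 9; iterate m_{k+1} = d_k·a_k − m_k, d_{k+1} = (95 − m_{k+1}²)/d_k, a_{k+1} = ⌊(a₀ + m_{k+1})/d_{k+1}⌋ (starting m₀ = 0, d₀ = 1), with convergents p_k = a_k·p_{k-1} + p_{k-2}, q_k = a_k·q_{k-1} + q_{k-2} (p₋₁ = 1, q₋₁ = 0):
  k = 0: a₀ = 9; p₀/q₀ = 9/1; p₀² − 95·q₀² = 81 − 95 = -14.
  k = 1: m = 9, d = 14, a = ⌊(9 + 9)/14⌋ = 1; p/q = (1·9 + 1)/(1·1 + 0) = 10/1; p² − 95·q² = 100 − 95 = 5.
  k = 2: m = 5, d = 5, a = ⌊(9 + 5)/5⌋ = 2; p/q = (2·10 + 9)/(2·1 + 1) = 29/3; p² − 95·q² = 841 − 855 = -14.
  k = 3: m = 5, d = 14, a = ⌊(9 + 5)/14⌋ = 1; p/q = (1·29 + 10)/(1·3 + 1) = 39/4; p² − 95·q² = 1521 − 1520 = 1.
  The first convergent with p² − 95·q² = 1 gives the fundamental solution (x₁, y₁) = (39, 4).
Step 2: Apply the recurrence (x_{n+1}, y_{n+1}) = (x₁x_n + 95y₁y_n, x₁y_n + y₁x_n) repeatedly.
  From (x_1, y_1) = (39, 4): x_2 = 39·39 + 95·4·4 = 3041; y_2 = 39·4 + 4·39 = 312.
  From (x_2, y_2) = (3041, 312): x_3 = 39·3041 + 95·4·312 = 237159; y_3 = 39·312 + 4·3041 = 24332.
  From (x_3, y_3) = (237159, 24332): x_4 = 39·237159 + 95·4·24332 = 18495361; y_4 = 39·24332 + 4·237159 = 1897584.
  From (x_4, y_4) = (18495361, 1897584): x_5 = 39·18495361 + 95·4·1897584 = 1442400999; y_5 = 39·1897584 + 4·18495361 = 147987220.
Step 3: Verify x_5² - 95·y_5² = 2080520641916198001 - 2080520641916198000 = 1 (should be 1). ✓

(x_1, y_1) = (39, 4); (x_5, y_5) = (1442400999, 147987220).


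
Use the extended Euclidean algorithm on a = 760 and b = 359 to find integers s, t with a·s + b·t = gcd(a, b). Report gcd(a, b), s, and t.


Euclidean algorithm on (760, 359) — divide until remainder is 0:
  760 = 2 · 359 + 42
  359 = 8 · 42 + 23
  42 = 1 · 23 + 19
  23 = 1 · 19 + 4
  19 = 4 · 4 + 3
  4 = 1 · 3 + 1
  3 = 3 · 1 + 0
gcd(760, 359) = 1.
Track Bezout coefficients alongside the remainders: start with r₀ = 760 = a·1 + b·0 (s = 1, t = 0) and r₁ = 359 = a·0 + b·1 (s = 0, t = 1); each new remainder r_{k+1} = r_{k-1} − q_k·r_k inherits s_{k+1} = s_{k-1} − q_k·s_k, t_{k+1} = t_{k-1} − q_k·t_k, so r_k = a·s_k + b·t_k at every step:
  q = 2: r = 42, s = 1 − 2·0 = 1, t = 0 − 2·1 = -2  (check: 760·1 + 359·(-2) = 42)
  q = 8: r = 23, s = 0 − 8·1 = -8, t = 1 − 8·(-2) = 17  (check: 760·(-8) + 359·17 = 23)
  q = 1: r = 19, s = 1 − 1·(-8) = 9, t = -2 − 1·17 = -19  (check: 760·9 + 359·(-19) = 19)
  q = 1: r = 4, s = -8 − 1·9 = -17, t = 17 − 1·(-19) = 36  (check: 760·(-17) + 359·36 = 4)
  q = 4: r = 3, s = 9 − 4·(-17) = 77, t = -19 − 4·36 = -163  (check: 760·77 + 359·(-163) = 3)
  q = 1: r = 1, s = -17 − 1·77 = -94, t = 36 − 1·(-163) = 199  (check: 760·(-94) + 359·199 = 1)
The row with r = 1 (the gcd) gives the Bezout coefficients s = -94, t = 199.
Result: 760 · (-94) + 359 · (199) = 1.

gcd(760, 359) = 1; s = -94, t = 199 (check: 760·(-94) + 359·199 = 1).


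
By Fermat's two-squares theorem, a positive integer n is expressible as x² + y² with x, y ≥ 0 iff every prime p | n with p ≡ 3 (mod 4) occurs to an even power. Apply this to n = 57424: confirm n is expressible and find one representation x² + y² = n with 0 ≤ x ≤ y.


Step 1: Factor n = 57424 = 2^4 · 37 · 97.
Step 2: Check the mod-4 condition on each prime factor: 2 = 2 (special); 37 ≡ 1 (mod 4), exponent 1; 97 ≡ 1 (mod 4), exponent 1.
All primes ≡ 3 (mod 4) appear to even exponent (or don't appear), so by the two-squares theorem n IS expressible as a sum of two squares.
Step 3: Build a representation. Group n = k² · m with k = 4 and m = 37 · 97 = 3589 (a product of primes ≡ 1 (mod 4)); a representation of m scales to one of n via (k·x)² + (k·y)² = k²(x² + y²). Each prime p ≡ 1 (mod 4) is itself a sum of two squares; find a² by testing p − a² for a perfect square:
  37: 37 − 1² = 36 = 6² ⇒ 37 = 1² + 6².
  97: 97 − 1² = 96, 97 − 2² = 93, 97 − 3² = 88, 97 − 4² = 81 = 9² ⇒ 97 = 4² + 9².
  Combine using the Brahmagupta–Fibonacci identity (a² + b²)(c² + d²) = (ac − bd)² + (ad + bc)² = (ac + bd)² + (ad − bc)²:
  37 · 97 = 3589: from (1² + 6²)(4² + 9²), take (1·4 − 6·9, 1·9 + 6·4) = (4 − 54, 9 + 24) = (-50, 33); dropping signs (only squares matter) gives (50, 33); check 50² + 33² = 2500 + 1089 = 3589 ✓.
  Scale by k = 4: (4·50, 4·33) = (200, 132).
Step 4: Order so x ≤ y and verify: 132² + 200² = 17424 + 40000 = 57424 = n. ✓

n = 57424 = 132² + 200² (one valid representation with x ≤ y).
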